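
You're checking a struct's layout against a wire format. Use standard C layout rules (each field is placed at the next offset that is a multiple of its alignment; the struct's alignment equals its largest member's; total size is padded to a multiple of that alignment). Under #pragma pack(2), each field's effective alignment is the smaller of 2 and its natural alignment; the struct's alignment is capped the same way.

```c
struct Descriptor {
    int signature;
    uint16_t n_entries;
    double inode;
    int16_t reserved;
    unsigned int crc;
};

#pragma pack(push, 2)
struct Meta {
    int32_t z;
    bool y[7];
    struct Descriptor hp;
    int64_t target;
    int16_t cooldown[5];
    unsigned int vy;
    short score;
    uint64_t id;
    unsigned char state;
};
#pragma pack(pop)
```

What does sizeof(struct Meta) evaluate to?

70 bytes

Descriptor: signature at 0 (size 4, align 4) → ends 4; n_entries at 4 (size 2, align 2) → ends 6; pad 2 to align 8 for inode; inode at 8 (size 8, align 8) → ends 16; reserved at 16 (size 2, align 2) → ends 18; pad 2 to align 4 for crc; crc at 20 (size 4, align 4) → ends 24; total 24 bytes, alignment 8
z at 0 (size 4, align 2) → ends 4
y at 4 (size 7, align 1) → ends 11
pad 1 to align 2 for hp
hp at 12 (size 24, align 2) → ends 36
target at 36 (size 8, align 2) → ends 44
cooldown at 44 (size 10, align 2) → ends 54
vy at 54 (size 4, align 2) → ends 58
score at 58 (size 2, align 2) → ends 60
id at 60 (size 8, align 2) → ends 68
state at 68 (size 1, align 1) → ends 69
tail pad 1 to reach multiple of 2
total 70 bytes, alignment 2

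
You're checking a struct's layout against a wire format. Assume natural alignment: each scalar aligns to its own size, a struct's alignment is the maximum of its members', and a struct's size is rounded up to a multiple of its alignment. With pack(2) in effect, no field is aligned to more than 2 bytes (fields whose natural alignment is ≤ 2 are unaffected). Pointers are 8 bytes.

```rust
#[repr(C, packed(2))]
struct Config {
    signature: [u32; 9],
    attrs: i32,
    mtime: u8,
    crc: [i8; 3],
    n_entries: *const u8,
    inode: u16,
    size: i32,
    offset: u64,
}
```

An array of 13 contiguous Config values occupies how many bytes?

0..36  signature  (36B, 2-aligned)
36..40  attrs  (4B, 2-aligned)
40..41  mtime  (1B, 1-aligned)
41..44  crc  (3B, 1-aligned)
44..52  n_entries  (8B, 2-aligned)
52..54  inode  (2B, 2-aligned)
54..58  size  (4B, 2-aligned)
58..66  offset  (8B, 2-aligned)
sizeof = 66, alignof = 2
array of 13: 13 × 66 = 858

858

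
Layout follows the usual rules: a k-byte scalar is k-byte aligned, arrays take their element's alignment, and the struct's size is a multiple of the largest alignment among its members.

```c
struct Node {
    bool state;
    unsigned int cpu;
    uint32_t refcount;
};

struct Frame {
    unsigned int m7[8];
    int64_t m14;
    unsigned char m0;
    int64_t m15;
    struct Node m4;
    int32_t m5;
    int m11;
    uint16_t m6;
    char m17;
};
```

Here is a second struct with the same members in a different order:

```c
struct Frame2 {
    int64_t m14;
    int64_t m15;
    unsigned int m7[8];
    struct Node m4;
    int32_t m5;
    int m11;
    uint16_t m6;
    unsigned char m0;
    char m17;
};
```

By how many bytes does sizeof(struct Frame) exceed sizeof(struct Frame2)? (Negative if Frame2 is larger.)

Node: @0: state [1B, align 1] → 1; +3 pad (align 4); @4: cpu [4B, align 4] → 8; @8: refcount [4B, align 4] → 12; size 12, align 4
@0: m7 [32B, align 4] → 32
@32: m14 [8B, align 8] → 40
@40: m0 [1B, align 1] → 41
+7 pad (align 8)
@48: m15 [8B, align 8] → 56
@56: m4 [12B, align 4] → 68
@68: m5 [4B, align 4] → 72
@72: m11 [4B, align 4] → 76
@76: m6 [2B, align 2] → 78
@78: m17 [1B, align 1] → 79
+1 tail pad (align 8)
size 80, align 8
— Frame2 —
@0: m14 [8B, align 8] → 8
@8: m15 [8B, align 8] → 16
@16: m7 [32B, align 4] → 48
@48: m4 [12B, align 4] → 60
@60: m5 [4B, align 4] → 64
@64: m11 [4B, align 4] → 68
@68: m6 [2B, align 2] → 70
@70: m0 [1B, align 1] → 71
@71: m17 [1B, align 1] → 72
size 72, align 8
80 − 72 = 8

8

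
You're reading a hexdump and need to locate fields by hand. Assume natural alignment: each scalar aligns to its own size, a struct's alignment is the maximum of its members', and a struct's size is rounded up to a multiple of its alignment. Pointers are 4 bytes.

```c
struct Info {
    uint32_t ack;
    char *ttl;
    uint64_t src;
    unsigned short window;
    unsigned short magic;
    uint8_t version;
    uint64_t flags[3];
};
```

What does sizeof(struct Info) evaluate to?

ack at 0 (size 4, align 4) → ends 4
ttl at 4 (size 4, align 4) → ends 8
src at 8 (size 8, align 8) → ends 16
window at 16 (size 2, align 2) → ends 18
magic at 18 (size 2, align 2) → ends 20
version at 20 (size 1, align 1) → ends 21
pad 3 to align 8 for flags
flags at 24 (size 24, align 8) → ends 48
total 48 bytes, alignment 8

48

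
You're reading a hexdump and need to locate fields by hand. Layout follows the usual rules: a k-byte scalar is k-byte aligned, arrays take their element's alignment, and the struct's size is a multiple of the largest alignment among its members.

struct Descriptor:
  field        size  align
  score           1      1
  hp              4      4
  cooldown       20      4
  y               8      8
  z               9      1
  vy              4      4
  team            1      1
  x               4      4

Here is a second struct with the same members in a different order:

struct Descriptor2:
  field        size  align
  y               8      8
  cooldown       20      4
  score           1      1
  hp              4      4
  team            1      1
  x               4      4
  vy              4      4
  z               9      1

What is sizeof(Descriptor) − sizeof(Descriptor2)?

0..1  score  (1B, 1-aligned)
1..4  -- padding (3B)
4..8  hp  (4B, 4-aligned)
8..28  cooldown  (20B, 4-aligned)
28..32  -- padding (4B)
32..40  y  (8B, 8-aligned)
40..49  z  (9B, 1-aligned)
49..52  -- padding (3B)
52..56  vy  (4B, 4-aligned)
56..57  team  (1B, 1-aligned)
57..60  -- padding (3B)
60..64  x  (4B, 4-aligned)
sizeof = 64, alignof = 8
— Descriptor2 —
0..8  y  (8B, 8-aligned)
8..28  cooldown  (20B, 4-aligned)
28..29  score  (1B, 1-aligned)
29..32  -- padding (3B)
32..36  hp  (4B, 4-aligned)
36..37  team  (1B, 1-aligned)
37..40  -- padding (3B)
40..44  x  (4B, 4-aligned)
44..48  vy  (4B, 4-aligned)
48..57  z  (9B, 1-aligned)
57..64  -- tail padding (7B)
sizeof = 64, alignof = 8
64 − 64 = 0

0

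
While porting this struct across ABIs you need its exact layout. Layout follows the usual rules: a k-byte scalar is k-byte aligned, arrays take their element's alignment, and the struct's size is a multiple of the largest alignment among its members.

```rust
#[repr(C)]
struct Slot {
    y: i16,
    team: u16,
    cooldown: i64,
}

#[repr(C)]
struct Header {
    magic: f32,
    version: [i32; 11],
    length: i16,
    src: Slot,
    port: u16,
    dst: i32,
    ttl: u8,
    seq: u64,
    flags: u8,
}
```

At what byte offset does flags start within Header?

Slot: y at 0 (size 2, align 2) → ends 2; team at 2 (size 2, align 2) → ends 4; pad 4 to align 8 for cooldown; cooldown at 8 (size 8, align 8) → ends 16; total 16 bytes, alignment 8
magic at 0 (size 4, align 4) → ends 4
version at 4 (size 44, align 4) → ends 48
length at 48 (size 2, align 2) → ends 50
pad 6 to align 8 for src
src at 56 (size 16, align 8) → ends 72
port at 72 (size 2, align 2) → ends 74
pad 2 to align 4 for dst
dst at 76 (size 4, align 4) → ends 80
ttl at 80 (size 1, align 1) → ends 81
pad 7 to align 8 for seq
seq at 88 (size 8, align 8) → ends 96
flags at 96 (size 1, align 1) → ends 97

96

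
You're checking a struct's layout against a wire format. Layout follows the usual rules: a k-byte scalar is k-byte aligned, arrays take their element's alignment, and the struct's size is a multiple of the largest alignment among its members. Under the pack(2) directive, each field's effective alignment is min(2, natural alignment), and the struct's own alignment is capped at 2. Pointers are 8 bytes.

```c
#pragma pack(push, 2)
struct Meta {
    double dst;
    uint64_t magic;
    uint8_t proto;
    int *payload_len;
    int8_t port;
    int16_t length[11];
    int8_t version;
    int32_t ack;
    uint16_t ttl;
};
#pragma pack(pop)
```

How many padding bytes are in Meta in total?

3

dst at 0 (size 8, align 2) → ends 8
magic at 8 (size 8, align 2) → ends 16
proto at 16 (size 1, align 1) → ends 17
pad 1 to align 2 for payload_len
payload_len at 18 (size 8, align 2) → ends 26
port at 26 (size 1, align 1) → ends 27
pad 1 to align 2 for length
length at 28 (size 22, align 2) → ends 50
version at 50 (size 1, align 1) → ends 51
pad 1 to align 2 for ack
ack at 52 (size 4, align 2) → ends 56
ttl at 56 (size 2, align 2) → ends 58
total 58 bytes, alignment 2
data bytes 55, size 58 → padding 3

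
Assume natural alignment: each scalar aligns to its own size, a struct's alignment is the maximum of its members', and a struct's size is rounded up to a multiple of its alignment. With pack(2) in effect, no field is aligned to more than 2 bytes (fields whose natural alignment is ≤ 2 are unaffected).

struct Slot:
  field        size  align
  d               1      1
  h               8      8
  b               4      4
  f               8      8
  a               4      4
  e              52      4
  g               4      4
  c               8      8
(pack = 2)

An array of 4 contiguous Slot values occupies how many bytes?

@0: d [1B, align 1] → 1
+1 pad (align 2)
@2: h [8B, align 2] → 10
@10: b [4B, align 2] → 14
@14: f [8B, align 2] → 22
@22: a [4B, align 2] → 26
@26: e [52B, align 2] → 78
@78: g [4B, align 2] → 82
@82: c [8B, align 2] → 90
size 90, align 2
array of 4: 4 × 90 = 360

360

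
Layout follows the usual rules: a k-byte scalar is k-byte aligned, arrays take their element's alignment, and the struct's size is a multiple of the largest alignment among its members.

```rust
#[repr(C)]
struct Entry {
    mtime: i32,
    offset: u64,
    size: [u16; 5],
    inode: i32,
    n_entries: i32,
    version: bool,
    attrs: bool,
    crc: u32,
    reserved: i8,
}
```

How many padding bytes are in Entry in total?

11

mtime at 0 (size 4, align 4) → ends 4
pad 4 to align 8 for offset
offset at 8 (size 8, align 8) → ends 16
size at 16 (size 10, align 2) → ends 26
pad 2 to align 4 for inode
inode at 28 (size 4, align 4) → ends 32
n_entries at 32 (size 4, align 4) → ends 36
version at 36 (size 1, align 1) → ends 37
attrs at 37 (size 1, align 1) → ends 38
pad 2 to align 4 for crc
crc at 40 (size 4, align 4) → ends 44
reserved at 44 (size 1, align 1) → ends 45
tail pad 3 to reach multiple of 8
total 48 bytes, alignment 8
data bytes 37, size 48 → padding 11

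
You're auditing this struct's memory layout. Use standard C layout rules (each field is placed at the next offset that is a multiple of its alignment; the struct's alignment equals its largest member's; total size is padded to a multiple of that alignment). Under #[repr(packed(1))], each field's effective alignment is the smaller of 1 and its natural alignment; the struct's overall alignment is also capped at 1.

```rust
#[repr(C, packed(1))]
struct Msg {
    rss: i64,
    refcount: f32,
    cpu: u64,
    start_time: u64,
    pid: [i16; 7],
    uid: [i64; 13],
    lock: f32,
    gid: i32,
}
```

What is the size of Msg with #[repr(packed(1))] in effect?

@0: rss [8B, align 1] → 8
@8: refcount [4B, align 1] → 12
@12: cpu [8B, align 1] → 20
@20: start_time [8B, align 1] → 28
@28: pid [14B, align 1] → 42
@42: uid [104B, align 1] → 146
@146: lock [4B, align 1] → 150
@150: gid [4B, align 1] → 154
size 154, align 1

154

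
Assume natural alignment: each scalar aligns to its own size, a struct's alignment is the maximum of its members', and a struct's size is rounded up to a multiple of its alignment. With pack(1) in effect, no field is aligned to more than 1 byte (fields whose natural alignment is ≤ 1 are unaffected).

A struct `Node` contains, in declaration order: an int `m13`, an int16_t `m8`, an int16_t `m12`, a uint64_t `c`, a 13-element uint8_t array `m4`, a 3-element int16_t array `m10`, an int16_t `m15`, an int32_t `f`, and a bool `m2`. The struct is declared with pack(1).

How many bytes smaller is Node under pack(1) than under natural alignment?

natural layout:
  0..4  m13  (4B, 4-aligned)
  4..6  m8  (2B, 2-aligned)
  6..8  m12  (2B, 2-aligned)
  8..16  c  (8B, 8-aligned)
  16..29  m4  (13B, 1-aligned)
  29..30  -- padding (1B)
  30..36  m10  (6B, 2-aligned)
  36..38  m15  (2B, 2-aligned)
  38..40  -- padding (2B)
  40..44  f  (4B, 4-aligned)
  44..45  m2  (1B, 1-aligned)
  45..48  -- tail padding (3B)
  sizeof = 48, alignof = 8
packed(1) layout:
  0..4  m13  (4B, 1-aligned)
  4..6  m8  (2B, 1-aligned)
  6..8  m12  (2B, 1-aligned)
  8..16  c  (8B, 1-aligned)
  16..29  m4  (13B, 1-aligned)
  29..35  m10  (6B, 1-aligned)
  35..37  m15  (2B, 1-aligned)
  37..41  f  (4B, 1-aligned)
  41..42  m2  (1B, 1-aligned)
  sizeof = 42, alignof = 1
48 − 42 = 6

6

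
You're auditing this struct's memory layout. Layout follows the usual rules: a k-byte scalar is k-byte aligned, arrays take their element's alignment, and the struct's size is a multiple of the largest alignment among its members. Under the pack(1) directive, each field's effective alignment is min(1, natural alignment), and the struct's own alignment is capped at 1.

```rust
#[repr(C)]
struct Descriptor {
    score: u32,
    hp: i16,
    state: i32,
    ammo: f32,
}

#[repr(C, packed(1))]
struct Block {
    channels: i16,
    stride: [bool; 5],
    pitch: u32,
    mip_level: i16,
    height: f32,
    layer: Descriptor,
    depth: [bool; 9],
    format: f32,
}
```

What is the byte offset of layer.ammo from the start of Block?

29

Descriptor: score at 0 (size 4, align 4) → ends 4; hp at 4 (size 2, align 2) → ends 6; pad 2 to align 4 for state; state at 8 (size 4, align 4) → ends 12; ammo at 12 (size 4, align 4) → ends 16; total 16 bytes, alignment 4
channels at 0 (size 2, align 1) → ends 2
stride at 2 (size 5, align 1) → ends 7
pitch at 7 (size 4, align 1) → ends 11
mip_level at 11 (size 2, align 1) → ends 13
height at 13 (size 4, align 1) → ends 17
layer at 17 (size 16, align 1) → ends 33
within Descriptor: ammo at 12
17 + 12 = 29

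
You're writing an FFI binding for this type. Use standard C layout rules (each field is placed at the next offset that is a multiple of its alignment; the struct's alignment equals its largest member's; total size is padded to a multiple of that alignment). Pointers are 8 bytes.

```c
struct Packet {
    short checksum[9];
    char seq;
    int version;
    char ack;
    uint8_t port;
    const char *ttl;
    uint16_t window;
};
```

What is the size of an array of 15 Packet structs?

720

@0: checksum [18B, align 2] → 18
@18: seq [1B, align 1] → 19
+1 pad (align 4)
@20: version [4B, align 4] → 24
@24: ack [1B, align 1] → 25
@25: port [1B, align 1] → 26
+6 pad (align 8)
@32: ttl [8B, align 8] → 40
@40: window [2B, align 2] → 42
+6 tail pad (align 8)
size 48, align 8
array of 15: 15 × 48 = 720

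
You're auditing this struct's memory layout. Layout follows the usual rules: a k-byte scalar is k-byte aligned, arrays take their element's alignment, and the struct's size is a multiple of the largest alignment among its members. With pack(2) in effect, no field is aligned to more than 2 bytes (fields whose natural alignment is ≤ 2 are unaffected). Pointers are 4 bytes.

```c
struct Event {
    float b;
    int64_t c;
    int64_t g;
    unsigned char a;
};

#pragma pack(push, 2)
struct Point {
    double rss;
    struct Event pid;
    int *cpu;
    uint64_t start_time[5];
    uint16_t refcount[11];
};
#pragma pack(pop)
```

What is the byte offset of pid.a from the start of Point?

Event: b at 0 (size 4, align 4) → ends 4; pad 4 to align 8 for c; c at 8 (size 8, align 8) → ends 16; g at 16 (size 8, align 8) → ends 24; a at 24 (size 1, align 1) → ends 25; tail pad 7 to reach multiple of 8; total 32 bytes, alignment 8
rss at 0 (size 8, align 2) → ends 8
pid at 8 (size 32, align 2) → ends 40
within Event: a at 24
8 + 24 = 32

32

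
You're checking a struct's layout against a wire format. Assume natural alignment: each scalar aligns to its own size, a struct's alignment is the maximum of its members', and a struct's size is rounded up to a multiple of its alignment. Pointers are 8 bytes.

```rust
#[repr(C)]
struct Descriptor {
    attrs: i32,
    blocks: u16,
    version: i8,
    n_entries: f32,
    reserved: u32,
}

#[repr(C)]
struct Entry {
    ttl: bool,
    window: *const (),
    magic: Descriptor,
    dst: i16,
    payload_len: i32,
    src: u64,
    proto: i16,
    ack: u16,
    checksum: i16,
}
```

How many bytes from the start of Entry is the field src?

40

Descriptor: @0: attrs [4B, align 4] → 4; @4: blocks [2B, align 2] → 6; @6: version [1B, align 1] → 7; +1 pad (align 4); @8: n_entries [4B, align 4] → 12; @12: reserved [4B, align 4] → 16; size 16, align 4
@0: ttl [1B, align 1] → 1
+7 pad (align 8)
@8: window [8B, align 8] → 16
@16: magic [16B, align 4] → 32
@32: dst [2B, align 2] → 34
+2 pad (align 4)
@36: payload_len [4B, align 4] → 40
@40: src [8B, align 8] → 48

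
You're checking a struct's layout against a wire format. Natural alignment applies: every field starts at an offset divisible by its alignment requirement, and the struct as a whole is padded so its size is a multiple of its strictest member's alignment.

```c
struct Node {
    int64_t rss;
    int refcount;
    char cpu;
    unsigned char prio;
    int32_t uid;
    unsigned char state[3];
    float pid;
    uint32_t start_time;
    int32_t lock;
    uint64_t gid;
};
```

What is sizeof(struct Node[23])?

1104

rss at 0 (size 8, align 8) → ends 8
refcount at 8 (size 4, align 4) → ends 12
cpu at 12 (size 1, align 1) → ends 13
prio at 13 (size 1, align 1) → ends 14
pad 2 to align 4 for uid
uid at 16 (size 4, align 4) → ends 20
state at 20 (size 3, align 1) → ends 23
pad 1 to align 4 for pid
pid at 24 (size 4, align 4) → ends 28
start_time at 28 (size 4, align 4) → ends 32
lock at 32 (size 4, align 4) → ends 36
pad 4 to align 8 for gid
gid at 40 (size 8, align 8) → ends 48
total 48 bytes, alignment 8
array of 23: 23 × 48 = 1104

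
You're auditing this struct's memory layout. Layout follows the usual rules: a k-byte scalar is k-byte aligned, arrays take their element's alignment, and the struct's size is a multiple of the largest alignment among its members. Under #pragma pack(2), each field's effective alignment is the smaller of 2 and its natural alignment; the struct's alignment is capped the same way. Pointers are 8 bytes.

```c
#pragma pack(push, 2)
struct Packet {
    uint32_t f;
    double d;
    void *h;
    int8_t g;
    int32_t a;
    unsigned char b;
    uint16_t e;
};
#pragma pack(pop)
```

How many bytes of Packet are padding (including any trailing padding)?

2

0..4  f  (4B, 2-aligned)
4..12  d  (8B, 2-aligned)
12..20  h  (8B, 2-aligned)
20..21  g  (1B, 1-aligned)
21..22  -- padding (1B)
22..26  a  (4B, 2-aligned)
26..27  b  (1B, 1-aligned)
27..28  -- padding (1B)
28..30  e  (2B, 2-aligned)
sizeof = 30, alignof = 2
data bytes 28, size 30 → padding 2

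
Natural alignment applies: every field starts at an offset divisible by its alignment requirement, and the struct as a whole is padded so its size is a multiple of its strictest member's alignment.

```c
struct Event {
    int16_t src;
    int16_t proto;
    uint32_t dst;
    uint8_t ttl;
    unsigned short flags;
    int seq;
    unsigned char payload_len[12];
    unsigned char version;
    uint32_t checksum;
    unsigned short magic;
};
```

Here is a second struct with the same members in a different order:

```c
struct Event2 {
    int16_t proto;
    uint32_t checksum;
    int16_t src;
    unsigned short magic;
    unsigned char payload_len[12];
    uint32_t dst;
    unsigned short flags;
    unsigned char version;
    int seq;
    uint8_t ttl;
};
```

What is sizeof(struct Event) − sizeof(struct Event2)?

src at 0 (size 2, align 2) → ends 2
proto at 2 (size 2, align 2) → ends 4
dst at 4 (size 4, align 4) → ends 8
ttl at 8 (size 1, align 1) → ends 9
pad 1 to align 2 for flags
flags at 10 (size 2, align 2) → ends 12
seq at 12 (size 4, align 4) → ends 16
payload_len at 16 (size 12, align 1) → ends 28
version at 28 (size 1, align 1) → ends 29
pad 3 to align 4 for checksum
checksum at 32 (size 4, align 4) → ends 36
magic at 36 (size 2, align 2) → ends 38
tail pad 2 to reach multiple of 4
total 40 bytes, alignment 4
— Event2 —
proto at 0 (size 2, align 2) → ends 2
pad 2 to align 4 for checksum
checksum at 4 (size 4, align 4) → ends 8
src at 8 (size 2, align 2) → ends 10
magic at 10 (size 2, align 2) → ends 12
payload_len at 12 (size 12, align 1) → ends 24
dst at 24 (size 4, align 4) → ends 28
flags at 28 (size 2, align 2) → ends 30
version at 30 (size 1, align 1) → ends 31
pad 1 to align 4 for seq
seq at 32 (size 4, align 4) → ends 36
ttl at 36 (size 1, align 1) → ends 37
tail pad 3 to reach multiple of 4
total 40 bytes, alignment 4
40 − 40 = 0

0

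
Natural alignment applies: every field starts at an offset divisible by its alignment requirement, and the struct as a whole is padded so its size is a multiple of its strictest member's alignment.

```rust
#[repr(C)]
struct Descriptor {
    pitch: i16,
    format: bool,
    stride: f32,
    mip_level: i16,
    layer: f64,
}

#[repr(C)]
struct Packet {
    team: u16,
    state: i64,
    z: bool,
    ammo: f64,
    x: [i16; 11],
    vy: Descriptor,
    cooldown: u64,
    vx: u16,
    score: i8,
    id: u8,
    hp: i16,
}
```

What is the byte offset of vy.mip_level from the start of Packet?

64

Descriptor: 0..2  pitch  (2B, 2-aligned); 2..3  format  (1B, 1-aligned); 3..4  -- padding (1B); 4..8  stride  (4B, 4-aligned); 8..10  mip_level  (2B, 2-aligned); 10..16  -- padding (6B); 16..24  layer  (8B, 8-aligned); sizeof = 24, alignof = 8
0..2  team  (2B, 2-aligned)
2..8  -- padding (6B)
8..16  state  (8B, 8-aligned)
16..17  z  (1B, 1-aligned)
17..24  -- padding (7B)
24..32  ammo  (8B, 8-aligned)
32..54  x  (22B, 2-aligned)
54..56  -- padding (2B)
56..80  vy  (24B, 8-aligned)
within Descriptor: mip_level at 8
56 + 8 = 64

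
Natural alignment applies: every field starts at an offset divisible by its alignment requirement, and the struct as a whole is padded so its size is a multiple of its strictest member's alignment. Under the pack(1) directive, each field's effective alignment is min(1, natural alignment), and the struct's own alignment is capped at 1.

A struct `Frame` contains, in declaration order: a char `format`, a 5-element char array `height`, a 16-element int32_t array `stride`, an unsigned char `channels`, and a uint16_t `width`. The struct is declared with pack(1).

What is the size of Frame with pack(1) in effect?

73

format at 0 (size 1, align 1) → ends 1
height at 1 (size 5, align 1) → ends 6
stride at 6 (size 64, align 1) → ends 70
channels at 70 (size 1, align 1) → ends 71
width at 71 (size 2, align 1) → ends 73
total 73 bytes, alignment 1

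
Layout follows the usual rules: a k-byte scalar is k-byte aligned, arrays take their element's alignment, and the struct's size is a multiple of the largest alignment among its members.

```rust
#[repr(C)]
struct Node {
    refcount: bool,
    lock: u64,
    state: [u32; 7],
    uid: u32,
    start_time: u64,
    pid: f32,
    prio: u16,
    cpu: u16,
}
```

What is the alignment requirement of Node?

8

member alignments: refcount=1, lock=8, state=4, uid=4, start_time=8, pid=4, prio=2, cpu=2
max = 8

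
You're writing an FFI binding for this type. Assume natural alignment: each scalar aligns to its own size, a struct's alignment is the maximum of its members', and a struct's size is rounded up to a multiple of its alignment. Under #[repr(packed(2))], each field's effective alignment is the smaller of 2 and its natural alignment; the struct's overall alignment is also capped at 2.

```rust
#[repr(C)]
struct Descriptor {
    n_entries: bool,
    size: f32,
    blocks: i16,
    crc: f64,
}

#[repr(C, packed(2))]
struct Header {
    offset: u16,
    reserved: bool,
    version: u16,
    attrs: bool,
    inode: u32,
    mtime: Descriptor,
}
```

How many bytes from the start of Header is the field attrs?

Descriptor: n_entries at 0 (size 1, align 1) → ends 1; pad 3 to align 4 for size; size at 4 (size 4, align 4) → ends 8; blocks at 8 (size 2, align 2) → ends 10; pad 6 to align 8 for crc; crc at 16 (size 8, align 8) → ends 24; total 24 bytes, alignment 8
offset at 0 (size 2, align 2) → ends 2
reserved at 2 (size 1, align 1) → ends 3
pad 1 to align 2 for version
version at 4 (size 2, align 2) → ends 6
attrs at 6 (size 1, align 1) → ends 7

6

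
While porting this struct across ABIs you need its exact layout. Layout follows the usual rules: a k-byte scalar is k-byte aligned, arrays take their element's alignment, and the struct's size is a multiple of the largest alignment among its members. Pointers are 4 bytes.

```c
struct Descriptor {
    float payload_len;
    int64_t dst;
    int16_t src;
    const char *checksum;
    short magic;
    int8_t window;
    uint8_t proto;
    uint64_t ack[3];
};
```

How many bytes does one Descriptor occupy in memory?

56

0..4  payload_len  (4B, 4-aligned)
4..8  -- padding (4B)
8..16  dst  (8B, 8-aligned)
16..18  src  (2B, 2-aligned)
18..20  -- padding (2B)
20..24  checksum  (4B, 4-aligned)
24..26  magic  (2B, 2-aligned)
26..27  window  (1B, 1-aligned)
27..28  proto  (1B, 1-aligned)
28..32  -- padding (4B)
32..56  ack  (24B, 8-aligned)
sizeof = 56, alignof = 8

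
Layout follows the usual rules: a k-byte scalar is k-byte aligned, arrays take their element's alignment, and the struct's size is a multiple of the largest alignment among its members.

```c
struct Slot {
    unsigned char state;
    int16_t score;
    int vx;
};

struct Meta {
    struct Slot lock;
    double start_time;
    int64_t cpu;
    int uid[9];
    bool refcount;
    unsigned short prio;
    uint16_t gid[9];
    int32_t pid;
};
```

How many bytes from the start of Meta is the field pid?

84

Slot: state at 0 (size 1, align 1) → ends 1; pad 1 to align 2 for score; score at 2 (size 2, align 2) → ends 4; vx at 4 (size 4, align 4) → ends 8; total 8 bytes, alignment 4
lock at 0 (size 8, align 4) → ends 8
start_time at 8 (size 8, align 8) → ends 16
cpu at 16 (size 8, align 8) → ends 24
uid at 24 (size 36, align 4) → ends 60
refcount at 60 (size 1, align 1) → ends 61
pad 1 to align 2 for prio
prio at 62 (size 2, align 2) → ends 64
gid at 64 (size 18, align 2) → ends 82
pad 2 to align 4 for pid
pid at 84 (size 4, align 4) → ends 88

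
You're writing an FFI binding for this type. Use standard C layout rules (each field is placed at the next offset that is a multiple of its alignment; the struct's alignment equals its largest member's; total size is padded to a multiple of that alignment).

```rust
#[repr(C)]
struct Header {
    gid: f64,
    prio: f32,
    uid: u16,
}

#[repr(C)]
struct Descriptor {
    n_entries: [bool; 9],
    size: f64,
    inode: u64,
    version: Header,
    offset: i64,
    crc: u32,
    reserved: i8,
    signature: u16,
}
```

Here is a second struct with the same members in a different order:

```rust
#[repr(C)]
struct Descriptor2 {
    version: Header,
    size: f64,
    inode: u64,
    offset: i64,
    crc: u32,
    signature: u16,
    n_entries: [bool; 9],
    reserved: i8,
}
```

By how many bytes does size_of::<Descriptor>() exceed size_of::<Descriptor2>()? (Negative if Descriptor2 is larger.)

8

Header: @0: gid [8B, align 8] → 8; @8: prio [4B, align 4] → 12; @12: uid [2B, align 2] → 14; +2 tail pad (align 8); size 16, align 8
@0: n_entries [9B, align 1] → 9
+7 pad (align 8)
@16: size [8B, align 8] → 24
@24: inode [8B, align 8] → 32
@32: version [16B, align 8] → 48
@48: offset [8B, align 8] → 56
@56: crc [4B, align 4] → 60
@60: reserved [1B, align 1] → 61
+1 pad (align 2)
@62: signature [2B, align 2] → 64
size 64, align 8
— Descriptor2 —
@0: version [16B, align 8] → 16
@16: size [8B, align 8] → 24
@24: inode [8B, align 8] → 32
@32: offset [8B, align 8] → 40
@40: crc [4B, align 4] → 44
@44: signature [2B, align 2] → 46
@46: n_entries [9B, align 1] → 55
@55: reserved [1B, align 1] → 56
size 56, align 8
64 − 56 = 8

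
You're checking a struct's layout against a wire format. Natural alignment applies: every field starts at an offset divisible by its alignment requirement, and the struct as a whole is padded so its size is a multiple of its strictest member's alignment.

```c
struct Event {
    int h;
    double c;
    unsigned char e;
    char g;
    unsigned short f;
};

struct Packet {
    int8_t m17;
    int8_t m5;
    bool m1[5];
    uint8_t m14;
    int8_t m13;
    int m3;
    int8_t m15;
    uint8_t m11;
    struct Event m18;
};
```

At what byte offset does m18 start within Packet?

24

Event: h at 0 (size 4, align 4) → ends 4; pad 4 to align 8 for c; c at 8 (size 8, align 8) → ends 16; e at 16 (size 1, align 1) → ends 17; g at 17 (size 1, align 1) → ends 18; f at 18 (size 2, align 2) → ends 20; tail pad 4 to reach multiple of 8; total 24 bytes, alignment 8
m17 at 0 (size 1, align 1) → ends 1
m5 at 1 (size 1, align 1) → ends 2
m1 at 2 (size 5, align 1) → ends 7
m14 at 7 (size 1, align 1) → ends 8
m13 at 8 (size 1, align 1) → ends 9
pad 3 to align 4 for m3
m3 at 12 (size 4, align 4) → ends 16
m15 at 16 (size 1, align 1) → ends 17
m11 at 17 (size 1, align 1) → ends 18
pad 6 to align 8 for m18
m18 at 24 (size 24, align 8) → ends 48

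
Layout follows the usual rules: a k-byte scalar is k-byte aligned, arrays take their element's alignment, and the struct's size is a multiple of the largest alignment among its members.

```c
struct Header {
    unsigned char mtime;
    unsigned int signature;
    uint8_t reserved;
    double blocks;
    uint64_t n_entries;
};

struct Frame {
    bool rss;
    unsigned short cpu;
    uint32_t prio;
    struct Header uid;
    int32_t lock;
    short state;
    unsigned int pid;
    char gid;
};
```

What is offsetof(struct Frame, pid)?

48

Header: 0..1  mtime  (1B, 1-aligned); 1..4  -- padding (3B); 4..8  signature  (4B, 4-aligned); 8..9  reserved  (1B, 1-aligned); 9..16  -- padding (7B); 16..24  blocks  (8B, 8-aligned); 24..32  n_entries  (8B, 8-aligned); sizeof = 32, alignof = 8
0..1  rss  (1B, 1-aligned)
1..2  -- padding (1B)
2..4  cpu  (2B, 2-aligned)
4..8  prio  (4B, 4-aligned)
8..40  uid  (32B, 8-aligned)
40..44  lock  (4B, 4-aligned)
44..46  state  (2B, 2-aligned)
46..48  -- padding (2B)
48..52  pid  (4B, 4-aligned)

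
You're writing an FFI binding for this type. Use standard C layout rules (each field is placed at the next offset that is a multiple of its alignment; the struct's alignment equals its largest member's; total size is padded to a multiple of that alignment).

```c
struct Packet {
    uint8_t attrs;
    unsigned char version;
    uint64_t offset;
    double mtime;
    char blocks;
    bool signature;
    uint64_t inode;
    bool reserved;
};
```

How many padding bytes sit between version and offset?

0..1  attrs  (1B, 1-aligned)
1..2  version  (1B, 1-aligned)
2..8  -- padding (6B)
8..16  offset  (8B, 8-aligned)

6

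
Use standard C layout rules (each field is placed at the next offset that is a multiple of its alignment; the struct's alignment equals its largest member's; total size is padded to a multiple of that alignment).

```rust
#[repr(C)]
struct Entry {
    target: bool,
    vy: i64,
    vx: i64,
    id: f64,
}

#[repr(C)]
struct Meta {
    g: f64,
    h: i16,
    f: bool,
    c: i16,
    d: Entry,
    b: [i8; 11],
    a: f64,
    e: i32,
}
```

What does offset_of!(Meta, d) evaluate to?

Entry: 0..1  target  (1B, 1-aligned); 1..8  -- padding (7B); 8..16  vy  (8B, 8-aligned); 16..24  vx  (8B, 8-aligned); 24..32  id  (8B, 8-aligned); sizeof = 32, alignof = 8
0..8  g  (8B, 8-aligned)
8..10  h  (2B, 2-aligned)
10..11  f  (1B, 1-aligned)
11..12  -- padding (1B)
12..14  c  (2B, 2-aligned)
14..16  -- padding (2B)
16..48  d  (32B, 8-aligned)

16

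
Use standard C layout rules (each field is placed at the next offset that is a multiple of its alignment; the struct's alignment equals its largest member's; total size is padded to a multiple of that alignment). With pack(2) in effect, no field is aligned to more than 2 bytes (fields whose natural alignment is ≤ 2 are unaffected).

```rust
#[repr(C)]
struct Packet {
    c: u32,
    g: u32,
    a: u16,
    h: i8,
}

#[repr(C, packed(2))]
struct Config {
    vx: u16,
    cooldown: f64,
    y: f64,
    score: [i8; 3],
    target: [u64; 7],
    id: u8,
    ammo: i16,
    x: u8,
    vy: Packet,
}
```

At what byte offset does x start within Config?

Packet: 0..4  c  (4B, 4-aligned); 4..8  g  (4B, 4-aligned); 8..10  a  (2B, 2-aligned); 10..11  h  (1B, 1-aligned); 11..12  -- tail padding (1B); sizeof = 12, alignof = 4
0..2  vx  (2B, 2-aligned)
2..10  cooldown  (8B, 2-aligned)
10..18  y  (8B, 2-aligned)
18..21  score  (3B, 1-aligned)
21..22  -- padding (1B)
22..78  target  (56B, 2-aligned)
78..79  id  (1B, 1-aligned)
79..80  -- padding (1B)
80..82  ammo  (2B, 2-aligned)
82..83  x  (1B, 1-aligned)

82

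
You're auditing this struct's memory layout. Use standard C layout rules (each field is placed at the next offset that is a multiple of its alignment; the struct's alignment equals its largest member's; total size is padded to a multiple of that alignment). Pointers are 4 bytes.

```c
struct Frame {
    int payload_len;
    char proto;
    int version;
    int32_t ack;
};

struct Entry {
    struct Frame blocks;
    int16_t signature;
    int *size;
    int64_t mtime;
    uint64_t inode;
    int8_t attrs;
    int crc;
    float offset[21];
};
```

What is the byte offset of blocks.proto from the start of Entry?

Frame: @0: payload_len [4B, align 4] → 4; @4: proto [1B, align 1] → 5; +3 pad (align 4); @8: version [4B, align 4] → 12; @12: ack [4B, align 4] → 16; size 16, align 4
@0: blocks [16B, align 4] → 16
within Frame: proto at 4
0 + 4 = 4

4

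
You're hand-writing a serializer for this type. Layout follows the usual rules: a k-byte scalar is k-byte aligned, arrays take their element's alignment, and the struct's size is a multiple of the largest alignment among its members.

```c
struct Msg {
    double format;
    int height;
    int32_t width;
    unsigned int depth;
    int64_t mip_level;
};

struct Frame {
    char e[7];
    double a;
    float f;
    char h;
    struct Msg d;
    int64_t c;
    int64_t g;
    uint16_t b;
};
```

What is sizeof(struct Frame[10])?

800

Msg: format at 0 (size 8, align 8) → ends 8; height at 8 (size 4, align 4) → ends 12; width at 12 (size 4, align 4) → ends 16; depth at 16 (size 4, align 4) → ends 20; pad 4 to align 8 for mip_level; mip_level at 24 (size 8, align 8) → ends 32; total 32 bytes, alignment 8
e at 0 (size 7, align 1) → ends 7
pad 1 to align 8 for a
a at 8 (size 8, align 8) → ends 16
f at 16 (size 4, align 4) → ends 20
h at 20 (size 1, align 1) → ends 21
pad 3 to align 8 for d
d at 24 (size 32, align 8) → ends 56
c at 56 (size 8, align 8) → ends 64
g at 64 (size 8, align 8) → ends 72
b at 72 (size 2, align 2) → ends 74
tail pad 6 to reach multiple of 8
total 80 bytes, alignment 8
array of 10: 10 × 80 = 800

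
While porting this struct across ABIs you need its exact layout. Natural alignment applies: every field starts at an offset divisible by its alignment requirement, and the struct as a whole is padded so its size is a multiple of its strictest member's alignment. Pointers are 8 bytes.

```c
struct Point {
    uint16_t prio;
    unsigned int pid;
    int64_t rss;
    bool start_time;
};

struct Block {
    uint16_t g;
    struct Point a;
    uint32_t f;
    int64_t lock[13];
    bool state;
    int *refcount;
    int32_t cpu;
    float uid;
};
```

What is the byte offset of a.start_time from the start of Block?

24

Point: 0..2  prio  (2B, 2-aligned); 2..4  -- padding (2B); 4..8  pid  (4B, 4-aligned); 8..16  rss  (8B, 8-aligned); 16..17  start_time  (1B, 1-aligned); 17..24  -- tail padding (7B); sizeof = 24, alignof = 8
0..2  g  (2B, 2-aligned)
2..8  -- padding (6B)
8..32  a  (24B, 8-aligned)
within Point: start_time at 16
8 + 16 = 24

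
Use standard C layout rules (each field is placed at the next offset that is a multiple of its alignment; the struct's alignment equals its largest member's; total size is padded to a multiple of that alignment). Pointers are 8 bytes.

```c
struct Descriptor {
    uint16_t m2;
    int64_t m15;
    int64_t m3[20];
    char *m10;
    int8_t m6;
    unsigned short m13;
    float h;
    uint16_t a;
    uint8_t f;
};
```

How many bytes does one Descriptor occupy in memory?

m2 at 0 (size 2, align 2) → ends 2
pad 6 to align 8 for m15
m15 at 8 (size 8, align 8) → ends 16
m3 at 16 (size 160, align 8) → ends 176
m10 at 176 (size 8, align 8) → ends 184
m6 at 184 (size 1, align 1) → ends 185
pad 1 to align 2 for m13
m13 at 186 (size 2, align 2) → ends 188
h at 188 (size 4, align 4) → ends 192
a at 192 (size 2, align 2) → ends 194
f at 194 (size 1, align 1) → ends 195
tail pad 5 to reach multiple of 8
total 200 bytes, alignment 8

200 bytes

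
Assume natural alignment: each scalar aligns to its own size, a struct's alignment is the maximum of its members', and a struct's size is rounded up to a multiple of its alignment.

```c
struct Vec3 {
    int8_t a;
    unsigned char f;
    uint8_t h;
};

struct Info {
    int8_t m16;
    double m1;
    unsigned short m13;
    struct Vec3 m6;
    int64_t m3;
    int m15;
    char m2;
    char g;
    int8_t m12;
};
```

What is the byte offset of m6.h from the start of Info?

20

Vec3: a at 0 (size 1, align 1) → ends 1; f at 1 (size 1, align 1) → ends 2; h at 2 (size 1, align 1) → ends 3; total 3 bytes, alignment 1
m16 at 0 (size 1, align 1) → ends 1
pad 7 to align 8 for m1
m1 at 8 (size 8, align 8) → ends 16
m13 at 16 (size 2, align 2) → ends 18
m6 at 18 (size 3, align 1) → ends 21
within Vec3: h at 2
18 + 2 = 20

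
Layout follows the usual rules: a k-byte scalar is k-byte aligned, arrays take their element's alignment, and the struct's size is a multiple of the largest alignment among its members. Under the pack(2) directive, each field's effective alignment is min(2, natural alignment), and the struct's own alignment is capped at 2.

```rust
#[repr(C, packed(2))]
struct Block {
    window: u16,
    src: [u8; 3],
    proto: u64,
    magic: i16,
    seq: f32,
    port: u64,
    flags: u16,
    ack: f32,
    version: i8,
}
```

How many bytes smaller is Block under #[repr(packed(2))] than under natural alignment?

natural layout:
  window at 0 (size 2, align 2) → ends 2
  src at 2 (size 3, align 1) → ends 5
  pad 3 to align 8 for proto
  proto at 8 (size 8, align 8) → ends 16
  magic at 16 (size 2, align 2) → ends 18
  pad 2 to align 4 for seq
  seq at 20 (size 4, align 4) → ends 24
  port at 24 (size 8, align 8) → ends 32
  flags at 32 (size 2, align 2) → ends 34
  pad 2 to align 4 for ack
  ack at 36 (size 4, align 4) → ends 40
  version at 40 (size 1, align 1) → ends 41
  tail pad 7 to reach multiple of 8
  total 48 bytes, alignment 8
packed(2) layout:
  window at 0 (size 2, align 2) → ends 2
  src at 2 (size 3, align 1) → ends 5
  pad 1 to align 2 for proto
  proto at 6 (size 8, align 2) → ends 14
  magic at 14 (size 2, align 2) → ends 16
  seq at 16 (size 4, align 2) → ends 20
  port at 20 (size 8, align 2) → ends 28
  flags at 28 (size 2, align 2) → ends 30
  ack at 30 (size 4, align 2) → ends 34
  version at 34 (size 1, align 1) → ends 35
  tail pad 1 to reach multiple of 2
  total 36 bytes, alignment 2
48 − 36 = 12

12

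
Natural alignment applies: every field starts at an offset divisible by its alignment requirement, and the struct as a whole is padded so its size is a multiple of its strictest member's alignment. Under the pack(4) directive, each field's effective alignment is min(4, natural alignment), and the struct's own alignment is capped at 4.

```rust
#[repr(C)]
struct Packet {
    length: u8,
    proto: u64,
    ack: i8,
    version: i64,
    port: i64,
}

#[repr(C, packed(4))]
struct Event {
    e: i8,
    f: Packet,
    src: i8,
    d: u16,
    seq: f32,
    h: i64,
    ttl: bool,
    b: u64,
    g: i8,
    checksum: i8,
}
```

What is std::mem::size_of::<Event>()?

Packet: @0: length [1B, align 1] → 1; +7 pad (align 8); @8: proto [8B, align 8] → 16; @16: ack [1B, align 1] → 17; +7 pad (align 8); @24: version [8B, align 8] → 32; @32: port [8B, align 8] → 40; size 40, align 8
@0: e [1B, align 1] → 1
+3 pad (align 4)
@4: f [40B, align 4] → 44
@44: src [1B, align 1] → 45
+1 pad (align 2)
@46: d [2B, align 2] → 48
@48: seq [4B, align 4] → 52
@52: h [8B, align 4] → 60
@60: ttl [1B, align 1] → 61
+3 pad (align 4)
@64: b [8B, align 4] → 72
@72: g [1B, align 1] → 73
@73: checksum [1B, align 1] → 74
+2 tail pad (align 4)
size 76, align 4

76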